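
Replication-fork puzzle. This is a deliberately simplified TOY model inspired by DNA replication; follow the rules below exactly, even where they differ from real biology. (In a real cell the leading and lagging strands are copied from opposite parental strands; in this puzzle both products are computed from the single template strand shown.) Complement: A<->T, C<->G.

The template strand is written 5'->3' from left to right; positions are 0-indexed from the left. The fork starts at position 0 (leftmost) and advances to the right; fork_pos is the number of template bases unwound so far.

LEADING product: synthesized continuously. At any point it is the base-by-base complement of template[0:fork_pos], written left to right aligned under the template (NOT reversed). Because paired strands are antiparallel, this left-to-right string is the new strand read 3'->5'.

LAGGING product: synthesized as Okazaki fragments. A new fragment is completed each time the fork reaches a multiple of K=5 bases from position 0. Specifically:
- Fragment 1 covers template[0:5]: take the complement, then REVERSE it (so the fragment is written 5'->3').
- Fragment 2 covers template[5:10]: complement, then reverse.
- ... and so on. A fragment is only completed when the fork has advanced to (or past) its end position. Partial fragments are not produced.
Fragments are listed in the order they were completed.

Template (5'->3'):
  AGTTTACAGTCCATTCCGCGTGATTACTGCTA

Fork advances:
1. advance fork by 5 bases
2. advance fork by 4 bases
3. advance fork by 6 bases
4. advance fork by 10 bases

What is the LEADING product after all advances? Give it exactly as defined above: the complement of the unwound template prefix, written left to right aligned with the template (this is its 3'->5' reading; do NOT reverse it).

Answer: TCAAATGTCAGGTAAGGCGCACTAA

Derivation:
Step 1: advance 5 -> fork_pos = 0 + 5 = 5.
Step 2: advance 4 -> fork_pos = 5 + 4 = 9.
Step 3: advance 6 -> fork_pos = 9 + 6 = 15.
Step 4: advance 10 -> fork_pos = 15 + 10 = 25.
Unwound prefix: template[0:25] = AGTTTACAGTCCATTCCGCGTGATT
Complement it base by base (A<->T, C<->G), keeping left-to-right order:
  [0:5] AGTTT -> TCAAA
  [5:10] ACAGT -> TGTCA
  [10:15] CCATT -> GGTAA
  [15:20] CCGCG -> GGCGC
  [20:25] TGATT -> ACTAA
Concatenate: TCAAATGTCAGGTAAGGCGCACTAA (length 25; written aligned with the template, i.e. 3'->5').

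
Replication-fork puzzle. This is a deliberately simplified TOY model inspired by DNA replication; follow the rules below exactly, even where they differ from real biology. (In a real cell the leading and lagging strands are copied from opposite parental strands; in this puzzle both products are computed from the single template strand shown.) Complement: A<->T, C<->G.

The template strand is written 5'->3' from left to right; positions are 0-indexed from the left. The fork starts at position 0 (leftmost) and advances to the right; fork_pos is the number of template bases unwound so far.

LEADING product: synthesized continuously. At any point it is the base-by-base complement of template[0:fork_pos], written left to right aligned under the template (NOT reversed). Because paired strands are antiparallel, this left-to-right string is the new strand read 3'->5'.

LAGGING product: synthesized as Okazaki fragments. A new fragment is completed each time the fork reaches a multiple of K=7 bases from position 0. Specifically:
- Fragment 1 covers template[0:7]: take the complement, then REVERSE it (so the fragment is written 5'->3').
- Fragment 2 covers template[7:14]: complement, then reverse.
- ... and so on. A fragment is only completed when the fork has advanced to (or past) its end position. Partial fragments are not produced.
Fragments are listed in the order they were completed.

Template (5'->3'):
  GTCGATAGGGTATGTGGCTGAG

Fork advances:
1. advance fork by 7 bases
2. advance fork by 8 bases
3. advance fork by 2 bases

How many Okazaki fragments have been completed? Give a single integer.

Answer: 2

Derivation:
Step 1: advance 7 -> fork_pos = 0 + 7 = 7. Reached multiple(s) of 7: 7 -> fragment 1 completed (1 total).
Step 2: advance 8 -> fork_pos = 7 + 8 = 15. Reached multiple(s) of 7: 14 -> fragment 2 completed (2 total).
Step 3: advance 2 -> fork_pos = 15 + 2 = 17. Next multiple of 7 is 21 (not reached); still 2 fragment(s).
Check: final fork_pos = 17; the multiples of 7 that are <= 17 are 7..14 -> 17 // 7 = 2 completed fragment(s).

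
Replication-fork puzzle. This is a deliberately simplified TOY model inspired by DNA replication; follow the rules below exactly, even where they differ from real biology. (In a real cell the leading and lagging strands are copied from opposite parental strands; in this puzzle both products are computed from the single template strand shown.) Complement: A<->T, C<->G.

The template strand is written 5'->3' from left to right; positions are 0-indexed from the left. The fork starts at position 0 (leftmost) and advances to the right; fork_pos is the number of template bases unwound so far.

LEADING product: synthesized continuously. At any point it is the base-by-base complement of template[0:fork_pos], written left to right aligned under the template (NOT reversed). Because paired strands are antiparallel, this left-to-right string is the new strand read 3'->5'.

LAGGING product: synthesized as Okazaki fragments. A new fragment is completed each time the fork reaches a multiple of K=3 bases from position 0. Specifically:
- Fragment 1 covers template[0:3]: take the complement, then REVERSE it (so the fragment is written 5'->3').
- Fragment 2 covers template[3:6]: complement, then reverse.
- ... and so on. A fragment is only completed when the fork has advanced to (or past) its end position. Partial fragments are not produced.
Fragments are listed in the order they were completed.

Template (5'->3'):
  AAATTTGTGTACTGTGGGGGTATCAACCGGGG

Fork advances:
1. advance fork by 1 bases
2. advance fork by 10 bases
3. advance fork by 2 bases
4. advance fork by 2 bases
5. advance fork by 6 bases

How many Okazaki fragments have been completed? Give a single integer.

Answer: 7

Derivation:
Step 1: advance 1 -> fork_pos = 0 + 1 = 1. Next multiple of 3 is 3 (not reached); still 0 fragment(s).
Step 2: advance 10 -> fork_pos = 1 + 10 = 11. Reached multiple(s) of 3: 3, 6, 9 -> fragments 1-3 completed (3 total).
Step 3: advance 2 -> fork_pos = 11 + 2 = 13. Reached multiple(s) of 3: 12 -> fragment 4 completed (4 total).
Step 4: advance 2 -> fork_pos = 13 + 2 = 15. Reached multiple(s) of 3: 15 -> fragment 5 completed (5 total).
Step 5: advance 6 -> fork_pos = 15 + 6 = 21. Reached multiple(s) of 3: 18, 21 -> fragments 6-7 completed (7 total).
Check: final fork_pos = 21; the multiples of 3 that are <= 21 are 3..21 -> 21 // 3 = 7 completed fragment(s).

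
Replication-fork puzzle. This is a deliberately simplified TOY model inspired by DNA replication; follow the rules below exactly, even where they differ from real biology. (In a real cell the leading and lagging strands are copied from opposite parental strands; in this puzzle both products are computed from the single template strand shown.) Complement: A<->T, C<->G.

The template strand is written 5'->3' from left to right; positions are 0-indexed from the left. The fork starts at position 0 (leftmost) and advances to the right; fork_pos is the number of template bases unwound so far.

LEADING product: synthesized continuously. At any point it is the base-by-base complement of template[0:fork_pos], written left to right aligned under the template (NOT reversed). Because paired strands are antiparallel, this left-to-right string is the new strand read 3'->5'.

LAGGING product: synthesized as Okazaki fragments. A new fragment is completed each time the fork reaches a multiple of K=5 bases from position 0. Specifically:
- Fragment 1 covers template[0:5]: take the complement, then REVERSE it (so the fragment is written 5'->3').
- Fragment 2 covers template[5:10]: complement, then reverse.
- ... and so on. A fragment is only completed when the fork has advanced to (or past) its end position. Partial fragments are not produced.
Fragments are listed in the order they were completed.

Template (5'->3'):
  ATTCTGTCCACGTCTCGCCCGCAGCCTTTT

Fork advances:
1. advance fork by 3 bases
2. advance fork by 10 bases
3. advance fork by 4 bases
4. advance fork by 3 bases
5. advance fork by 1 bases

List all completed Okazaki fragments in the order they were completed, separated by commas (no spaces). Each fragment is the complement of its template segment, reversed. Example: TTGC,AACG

Step 1: advance 3 -> fork_pos = 0 + 3 = 3. Next multiple of 5 is 5 (not reached); still 0 fragment(s).
Step 2: advance 10 -> fork_pos = 3 + 10 = 13. Reached multiple(s) of 5: 5, 10 -> fragments 1-2 completed (2 total).
Step 3: advance 4 -> fork_pos = 13 + 4 = 17. Reached multiple(s) of 5: 15 -> fragment 3 completed (3 total).
Step 4: advance 3 -> fork_pos = 17 + 3 = 20. Reached multiple(s) of 5: 20 -> fragment 4 completed (4 total).
Step 5: advance 1 -> fork_pos = 20 + 1 = 21. Next multiple of 5 is 25 (not reached); still 4 fragment(s).
Final fork_pos = 21, so 4 fragment(s) are complete. Build each: template segment -> complement -> reverse.
Fragment 1: template[0:5] = ATTCT -> complement TAAGA -> reversed AGAAT
Fragment 2: template[5:10] = GTCCA -> complement CAGGT -> reversed TGGAC
Fragment 3: template[10:15] = CGTCT -> complement GCAGA -> reversed AGACG
Fragment 4: template[15:20] = CGCCC -> complement GCGGG -> reversed GGGCG

Answer: AGAAT,TGGAC,AGACG,GGGCG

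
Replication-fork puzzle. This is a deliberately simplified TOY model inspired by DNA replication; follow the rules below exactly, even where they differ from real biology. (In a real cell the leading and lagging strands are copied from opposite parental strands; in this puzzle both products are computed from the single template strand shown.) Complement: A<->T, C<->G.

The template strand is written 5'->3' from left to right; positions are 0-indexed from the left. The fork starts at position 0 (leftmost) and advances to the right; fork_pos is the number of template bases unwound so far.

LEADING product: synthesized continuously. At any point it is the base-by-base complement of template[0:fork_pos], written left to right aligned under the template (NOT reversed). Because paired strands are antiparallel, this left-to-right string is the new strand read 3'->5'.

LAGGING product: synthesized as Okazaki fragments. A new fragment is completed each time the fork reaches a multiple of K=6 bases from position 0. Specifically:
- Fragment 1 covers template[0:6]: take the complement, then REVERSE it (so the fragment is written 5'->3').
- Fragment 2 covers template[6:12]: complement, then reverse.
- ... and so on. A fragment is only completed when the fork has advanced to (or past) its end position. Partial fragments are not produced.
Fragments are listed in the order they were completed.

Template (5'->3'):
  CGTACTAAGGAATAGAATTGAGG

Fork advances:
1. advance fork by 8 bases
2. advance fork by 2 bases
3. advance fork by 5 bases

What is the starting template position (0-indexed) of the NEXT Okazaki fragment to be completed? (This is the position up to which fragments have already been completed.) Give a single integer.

Answer: 12

Derivation:
Step 1: advance 8 -> fork_pos = 0 + 8 = 8. Reached multiple(s) of 6: 6 -> fragment 1 completed (1 total).
Step 2: advance 2 -> fork_pos = 8 + 2 = 10. Next multiple of 6 is 12 (not reached); still 1 fragment(s).
Step 3: advance 5 -> fork_pos = 10 + 5 = 15. Reached multiple(s) of 6: 12 -> fragment 2 completed (2 total).
2 fragment(s) completed, covering template[0:12] (2 x 6 = 12). The next fragment, fragment 3, covers template[12:18], so it starts at position 12.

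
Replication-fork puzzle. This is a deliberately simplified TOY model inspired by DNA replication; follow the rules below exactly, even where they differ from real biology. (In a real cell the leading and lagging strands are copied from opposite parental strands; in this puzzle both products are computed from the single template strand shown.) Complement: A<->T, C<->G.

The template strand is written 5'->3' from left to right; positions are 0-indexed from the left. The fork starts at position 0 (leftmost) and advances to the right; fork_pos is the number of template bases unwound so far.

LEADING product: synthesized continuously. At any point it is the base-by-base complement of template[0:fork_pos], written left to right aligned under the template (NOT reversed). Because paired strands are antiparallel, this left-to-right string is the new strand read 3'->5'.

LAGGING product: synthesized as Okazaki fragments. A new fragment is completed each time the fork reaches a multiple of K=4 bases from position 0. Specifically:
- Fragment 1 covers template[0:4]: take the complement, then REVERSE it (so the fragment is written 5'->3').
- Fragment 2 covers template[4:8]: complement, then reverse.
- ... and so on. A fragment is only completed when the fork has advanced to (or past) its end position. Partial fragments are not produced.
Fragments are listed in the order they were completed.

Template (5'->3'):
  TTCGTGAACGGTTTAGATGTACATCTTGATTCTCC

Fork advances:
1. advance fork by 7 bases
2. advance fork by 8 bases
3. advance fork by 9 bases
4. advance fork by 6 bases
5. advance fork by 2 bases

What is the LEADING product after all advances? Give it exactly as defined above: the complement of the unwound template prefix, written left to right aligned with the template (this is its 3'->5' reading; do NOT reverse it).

Step 1: advance 7 -> fork_pos = 0 + 7 = 7.
Step 2: advance 8 -> fork_pos = 7 + 8 = 15.
Step 3: advance 9 -> fork_pos = 15 + 9 = 24.
Step 4: advance 6 -> fork_pos = 24 + 6 = 30.
Step 5: advance 2 -> fork_pos = 30 + 2 = 32.
Unwound prefix: template[0:32] = TTCGTGAACGGTTTAGATGTACATCTTGATTC
Complement it base by base (A<->T, C<->G), keeping left-to-right order:
  [0:5] TTCGT -> AAGCA
  [5:10] GAACG -> CTTGC
  [10:15] GTTTA -> CAAAT
  [15:20] GATGT -> CTACA
  [20:25] ACATC -> TGTAG
  [25:30] TTGAT -> AACTA
  [30:32] TC -> AG
Concatenate: AAGCACTTGCCAAATCTACATGTAGAACTAAG (length 32; written aligned with the template, i.e. 3'->5').

Answer: AAGCACTTGCCAAATCTACATGTAGAACTAAG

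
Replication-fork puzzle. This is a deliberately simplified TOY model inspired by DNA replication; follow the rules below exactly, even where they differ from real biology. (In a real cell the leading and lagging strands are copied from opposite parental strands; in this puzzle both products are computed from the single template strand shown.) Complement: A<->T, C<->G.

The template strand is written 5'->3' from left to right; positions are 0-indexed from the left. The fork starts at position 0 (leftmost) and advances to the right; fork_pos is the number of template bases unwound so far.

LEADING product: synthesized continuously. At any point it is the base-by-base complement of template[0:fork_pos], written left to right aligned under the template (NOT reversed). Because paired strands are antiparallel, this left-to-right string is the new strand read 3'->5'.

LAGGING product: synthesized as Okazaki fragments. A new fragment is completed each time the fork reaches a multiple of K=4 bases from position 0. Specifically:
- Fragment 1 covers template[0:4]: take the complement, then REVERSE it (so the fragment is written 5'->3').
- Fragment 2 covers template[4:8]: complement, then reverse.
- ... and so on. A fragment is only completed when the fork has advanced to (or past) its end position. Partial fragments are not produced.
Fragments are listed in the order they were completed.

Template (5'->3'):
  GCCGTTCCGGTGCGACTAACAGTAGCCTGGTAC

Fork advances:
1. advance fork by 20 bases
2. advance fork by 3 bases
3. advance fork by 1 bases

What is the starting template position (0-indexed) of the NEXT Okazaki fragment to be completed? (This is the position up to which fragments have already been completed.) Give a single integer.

Step 1: advance 20 -> fork_pos = 0 + 20 = 20. Reached multiple(s) of 4: 4, 8, 12, 16, 20 -> fragments 1-5 completed (5 total).
Step 2: advance 3 -> fork_pos = 20 + 3 = 23. Next multiple of 4 is 24 (not reached); still 5 fragment(s).
Step 3: advance 1 -> fork_pos = 23 + 1 = 24. Reached multiple(s) of 4: 24 -> fragment 6 completed (6 total).
6 fragment(s) completed, covering template[0:24] (6 x 4 = 24). The next fragment, fragment 7, covers template[24:28], so it starts at position 24.

Answer: 24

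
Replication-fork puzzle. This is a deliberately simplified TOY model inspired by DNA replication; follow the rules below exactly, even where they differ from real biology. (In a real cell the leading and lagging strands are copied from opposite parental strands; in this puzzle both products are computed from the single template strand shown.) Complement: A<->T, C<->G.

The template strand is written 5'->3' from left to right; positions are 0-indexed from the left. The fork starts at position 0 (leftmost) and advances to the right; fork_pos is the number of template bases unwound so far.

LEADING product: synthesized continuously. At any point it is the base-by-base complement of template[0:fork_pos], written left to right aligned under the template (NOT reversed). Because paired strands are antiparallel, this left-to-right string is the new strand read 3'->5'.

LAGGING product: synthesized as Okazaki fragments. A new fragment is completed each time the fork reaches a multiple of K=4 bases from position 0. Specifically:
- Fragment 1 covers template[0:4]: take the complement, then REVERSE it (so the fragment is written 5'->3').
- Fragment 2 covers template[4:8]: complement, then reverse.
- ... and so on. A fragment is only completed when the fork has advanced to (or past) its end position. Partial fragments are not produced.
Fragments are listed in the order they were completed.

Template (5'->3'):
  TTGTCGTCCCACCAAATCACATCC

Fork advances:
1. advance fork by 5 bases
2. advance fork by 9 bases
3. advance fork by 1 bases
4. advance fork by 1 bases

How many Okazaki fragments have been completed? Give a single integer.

Answer: 4

Derivation:
Step 1: advance 5 -> fork_pos = 0 + 5 = 5. Reached multiple(s) of 4: 4 -> fragment 1 completed (1 total).
Step 2: advance 9 -> fork_pos = 5 + 9 = 14. Reached multiple(s) of 4: 8, 12 -> fragments 2-3 completed (3 total).
Step 3: advance 1 -> fork_pos = 14 + 1 = 15. Next multiple of 4 is 16 (not reached); still 3 fragment(s).
Step 4: advance 1 -> fork_pos = 15 + 1 = 16. Reached multiple(s) of 4: 16 -> fragment 4 completed (4 total).
Check: final fork_pos = 16; the multiples of 4 that are <= 16 are 4..16 -> 16 // 4 = 4 completed fragment(s).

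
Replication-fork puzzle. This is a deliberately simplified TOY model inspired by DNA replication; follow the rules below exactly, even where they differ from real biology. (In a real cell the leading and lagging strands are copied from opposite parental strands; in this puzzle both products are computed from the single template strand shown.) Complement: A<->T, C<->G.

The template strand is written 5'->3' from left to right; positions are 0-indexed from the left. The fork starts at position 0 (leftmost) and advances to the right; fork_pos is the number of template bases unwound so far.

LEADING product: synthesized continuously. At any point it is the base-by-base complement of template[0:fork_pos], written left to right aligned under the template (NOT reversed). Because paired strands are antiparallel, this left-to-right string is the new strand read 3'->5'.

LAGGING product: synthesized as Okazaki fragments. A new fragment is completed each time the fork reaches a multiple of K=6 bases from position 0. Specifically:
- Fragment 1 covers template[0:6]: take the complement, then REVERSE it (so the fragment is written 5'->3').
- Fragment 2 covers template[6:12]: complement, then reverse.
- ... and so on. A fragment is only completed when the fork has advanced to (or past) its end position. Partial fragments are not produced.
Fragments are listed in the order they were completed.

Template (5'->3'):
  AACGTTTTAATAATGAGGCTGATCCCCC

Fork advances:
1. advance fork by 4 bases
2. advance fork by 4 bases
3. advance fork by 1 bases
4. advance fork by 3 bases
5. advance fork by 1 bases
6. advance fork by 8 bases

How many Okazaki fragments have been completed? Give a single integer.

Answer: 3

Derivation:
Step 1: advance 4 -> fork_pos = 0 + 4 = 4. Next multiple of 6 is 6 (not reached); still 0 fragment(s).
Step 2: advance 4 -> fork_pos = 4 + 4 = 8. Reached multiple(s) of 6: 6 -> fragment 1 completed (1 total).
Step 3: advance 1 -> fork_pos = 8 + 1 = 9. Next multiple of 6 is 12 (not reached); still 1 fragment(s).
Step 4: advance 3 -> fork_pos = 9 + 3 = 12. Reached multiple(s) of 6: 12 -> fragment 2 completed (2 total).
Step 5: advance 1 -> fork_pos = 12 + 1 = 13. Next multiple of 6 is 18 (not reached); still 2 fragment(s).
Step 6: advance 8 -> fork_pos = 13 + 8 = 21. Reached multiple(s) of 6: 18 -> fragment 3 completed (3 total).
Check: final fork_pos = 21; the multiples of 6 that are <= 21 are 6..18 -> 21 // 6 = 3 completed fragment(s).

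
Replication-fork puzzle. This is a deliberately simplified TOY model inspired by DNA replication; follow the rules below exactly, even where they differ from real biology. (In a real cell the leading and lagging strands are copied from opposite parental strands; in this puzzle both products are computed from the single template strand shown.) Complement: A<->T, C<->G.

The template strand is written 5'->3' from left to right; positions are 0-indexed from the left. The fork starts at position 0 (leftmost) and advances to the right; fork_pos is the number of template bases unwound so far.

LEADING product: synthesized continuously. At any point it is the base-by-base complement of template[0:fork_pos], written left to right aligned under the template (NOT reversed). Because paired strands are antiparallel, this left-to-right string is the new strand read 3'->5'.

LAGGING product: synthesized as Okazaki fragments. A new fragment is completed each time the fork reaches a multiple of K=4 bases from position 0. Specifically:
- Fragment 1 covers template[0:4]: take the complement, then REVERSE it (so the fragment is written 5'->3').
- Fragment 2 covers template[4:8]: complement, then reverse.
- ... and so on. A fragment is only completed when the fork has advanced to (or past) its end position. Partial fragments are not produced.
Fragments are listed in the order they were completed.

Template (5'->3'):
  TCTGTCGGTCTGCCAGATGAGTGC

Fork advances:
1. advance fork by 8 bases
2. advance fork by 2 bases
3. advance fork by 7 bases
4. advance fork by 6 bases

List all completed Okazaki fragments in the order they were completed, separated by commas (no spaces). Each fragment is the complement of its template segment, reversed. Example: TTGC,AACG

Step 1: advance 8 -> fork_pos = 0 + 8 = 8. Reached multiple(s) of 4: 4, 8 -> fragments 1-2 completed (2 total).
Step 2: advance 2 -> fork_pos = 8 + 2 = 10. Next multiple of 4 is 12 (not reached); still 2 fragment(s).
Step 3: advance 7 -> fork_pos = 10 + 7 = 17. Reached multiple(s) of 4: 12, 16 -> fragments 3-4 completed (4 total).
Step 4: advance 6 -> fork_pos = 17 + 6 = 23. Reached multiple(s) of 4: 20 -> fragment 5 completed (5 total).
Final fork_pos = 23, so 5 fragment(s) are complete. Build each: template segment -> complement -> reverse.
Fragment 1: template[0:4] = TCTG -> complement AGAC -> reversed CAGA
Fragment 2: template[4:8] = TCGG -> complement AGCC -> reversed CCGA
Fragment 3: template[8:12] = TCTG -> complement AGAC -> reversed CAGA
Fragment 4: template[12:16] = CCAG -> complement GGTC -> reversed CTGG
Fragment 5: template[16:20] = ATGA -> complement TACT -> reversed TCAT

Answer: CAGA,CCGA,CAGA,CTGG,TCAT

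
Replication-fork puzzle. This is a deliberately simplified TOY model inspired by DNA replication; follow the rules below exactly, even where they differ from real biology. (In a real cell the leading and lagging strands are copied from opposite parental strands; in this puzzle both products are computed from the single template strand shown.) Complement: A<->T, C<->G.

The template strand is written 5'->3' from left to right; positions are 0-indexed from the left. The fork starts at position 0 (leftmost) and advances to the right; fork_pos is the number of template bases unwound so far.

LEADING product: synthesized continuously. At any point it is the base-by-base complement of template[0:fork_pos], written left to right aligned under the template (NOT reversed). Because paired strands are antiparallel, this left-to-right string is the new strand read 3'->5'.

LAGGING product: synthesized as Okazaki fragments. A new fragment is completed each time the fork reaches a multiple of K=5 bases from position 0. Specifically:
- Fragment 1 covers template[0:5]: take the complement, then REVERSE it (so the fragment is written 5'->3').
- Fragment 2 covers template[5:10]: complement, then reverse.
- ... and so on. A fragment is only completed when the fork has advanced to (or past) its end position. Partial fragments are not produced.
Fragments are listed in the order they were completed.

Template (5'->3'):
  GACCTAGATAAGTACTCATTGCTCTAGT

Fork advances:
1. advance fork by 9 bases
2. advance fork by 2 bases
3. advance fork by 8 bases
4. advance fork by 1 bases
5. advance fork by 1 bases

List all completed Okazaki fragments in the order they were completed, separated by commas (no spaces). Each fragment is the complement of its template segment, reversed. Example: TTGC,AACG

Step 1: advance 9 -> fork_pos = 0 + 9 = 9. Reached multiple(s) of 5: 5 -> fragment 1 completed (1 total).
Step 2: advance 2 -> fork_pos = 9 + 2 = 11. Reached multiple(s) of 5: 10 -> fragment 2 completed (2 total).
Step 3: advance 8 -> fork_pos = 11 + 8 = 19. Reached multiple(s) of 5: 15 -> fragment 3 completed (3 total).
Step 4: advance 1 -> fork_pos = 19 + 1 = 20. Reached multiple(s) of 5: 20 -> fragment 4 completed (4 total).
Step 5: advance 1 -> fork_pos = 20 + 1 = 21. Next multiple of 5 is 25 (not reached); still 4 fragment(s).
Final fork_pos = 21, so 4 fragment(s) are complete. Build each: template segment -> complement -> reverse.
Fragment 1: template[0:5] = GACCT -> complement CTGGA -> reversed AGGTC
Fragment 2: template[5:10] = AGATA -> complement TCTAT -> reversed TATCT
Fragment 3: template[10:15] = AGTAC -> complement TCATG -> reversed GTACT
Fragment 4: template[15:20] = TCATT -> complement AGTAA -> reversed AATGA

Answer: AGGTC,TATCT,GTACT,AATGA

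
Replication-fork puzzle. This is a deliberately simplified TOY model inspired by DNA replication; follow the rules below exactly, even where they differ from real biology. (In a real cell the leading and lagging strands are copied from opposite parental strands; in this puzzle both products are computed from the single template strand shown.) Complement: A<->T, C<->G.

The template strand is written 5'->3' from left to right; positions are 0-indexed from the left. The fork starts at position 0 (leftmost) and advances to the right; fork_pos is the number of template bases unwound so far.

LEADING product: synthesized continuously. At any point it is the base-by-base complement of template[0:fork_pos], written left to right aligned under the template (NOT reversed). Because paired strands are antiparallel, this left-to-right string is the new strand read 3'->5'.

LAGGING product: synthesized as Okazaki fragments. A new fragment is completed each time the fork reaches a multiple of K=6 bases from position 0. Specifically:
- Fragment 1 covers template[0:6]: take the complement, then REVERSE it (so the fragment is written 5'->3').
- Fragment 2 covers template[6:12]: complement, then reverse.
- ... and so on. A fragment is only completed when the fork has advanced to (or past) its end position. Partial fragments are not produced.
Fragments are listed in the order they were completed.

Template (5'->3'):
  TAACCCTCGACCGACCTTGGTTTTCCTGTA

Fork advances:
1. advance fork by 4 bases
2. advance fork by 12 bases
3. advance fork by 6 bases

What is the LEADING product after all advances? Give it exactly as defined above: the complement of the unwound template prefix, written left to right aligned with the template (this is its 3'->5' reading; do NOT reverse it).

Answer: ATTGGGAGCTGGCTGGAACCAA

Derivation:
Step 1: advance 4 -> fork_pos = 0 + 4 = 4.
Step 2: advance 12 -> fork_pos = 4 + 12 = 16.
Step 3: advance 6 -> fork_pos = 16 + 6 = 22.
Unwound prefix: template[0:22] = TAACCCTCGACCGACCTTGGTT
Complement it base by base (A<->T, C<->G), keeping left-to-right order:
  [0:5] TAACC -> ATTGG
  [5:10] CTCGA -> GAGCT
  [10:15] CCGAC -> GGCTG
  [15:20] CTTGG -> GAACC
  [20:22] TT -> AA
Concatenate: ATTGGGAGCTGGCTGGAACCAA (length 22; written aligned with the template, i.e. 3'->5').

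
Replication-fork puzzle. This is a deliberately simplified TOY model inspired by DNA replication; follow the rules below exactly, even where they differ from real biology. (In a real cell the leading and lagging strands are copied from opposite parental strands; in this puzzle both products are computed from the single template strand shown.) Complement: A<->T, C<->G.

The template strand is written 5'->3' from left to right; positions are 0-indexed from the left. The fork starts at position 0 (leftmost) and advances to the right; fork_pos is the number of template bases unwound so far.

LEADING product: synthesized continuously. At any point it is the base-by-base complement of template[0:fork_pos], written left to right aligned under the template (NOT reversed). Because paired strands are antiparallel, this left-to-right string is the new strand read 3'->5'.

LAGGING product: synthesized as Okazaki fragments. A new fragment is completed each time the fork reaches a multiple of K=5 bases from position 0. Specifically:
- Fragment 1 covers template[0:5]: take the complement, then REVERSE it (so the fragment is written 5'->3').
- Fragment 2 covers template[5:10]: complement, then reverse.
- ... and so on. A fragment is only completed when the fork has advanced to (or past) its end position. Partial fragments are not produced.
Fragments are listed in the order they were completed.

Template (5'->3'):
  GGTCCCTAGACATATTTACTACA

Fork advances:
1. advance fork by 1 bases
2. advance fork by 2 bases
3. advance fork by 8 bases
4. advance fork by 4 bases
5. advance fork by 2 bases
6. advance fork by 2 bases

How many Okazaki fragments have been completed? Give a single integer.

Step 1: advance 1 -> fork_pos = 0 + 1 = 1. Next multiple of 5 is 5 (not reached); still 0 fragment(s).
Step 2: advance 2 -> fork_pos = 1 + 2 = 3. Next multiple of 5 is 5 (not reached); still 0 fragment(s).
Step 3: advance 8 -> fork_pos = 3 + 8 = 11. Reached multiple(s) of 5: 5, 10 -> fragments 1-2 completed (2 total).
Step 4: advance 4 -> fork_pos = 11 + 4 = 15. Reached multiple(s) of 5: 15 -> fragment 3 completed (3 total).
Step 5: advance 2 -> fork_pos = 15 + 2 = 17. Next multiple of 5 is 20 (not reached); still 3 fragment(s).
Step 6: advance 2 -> fork_pos = 17 + 2 = 19. Next multiple of 5 is 20 (not reached); still 3 fragment(s).
Check: final fork_pos = 19; the multiples of 5 that are <= 19 are 5..15 -> 19 // 5 = 3 completed fragment(s).

Answer: 3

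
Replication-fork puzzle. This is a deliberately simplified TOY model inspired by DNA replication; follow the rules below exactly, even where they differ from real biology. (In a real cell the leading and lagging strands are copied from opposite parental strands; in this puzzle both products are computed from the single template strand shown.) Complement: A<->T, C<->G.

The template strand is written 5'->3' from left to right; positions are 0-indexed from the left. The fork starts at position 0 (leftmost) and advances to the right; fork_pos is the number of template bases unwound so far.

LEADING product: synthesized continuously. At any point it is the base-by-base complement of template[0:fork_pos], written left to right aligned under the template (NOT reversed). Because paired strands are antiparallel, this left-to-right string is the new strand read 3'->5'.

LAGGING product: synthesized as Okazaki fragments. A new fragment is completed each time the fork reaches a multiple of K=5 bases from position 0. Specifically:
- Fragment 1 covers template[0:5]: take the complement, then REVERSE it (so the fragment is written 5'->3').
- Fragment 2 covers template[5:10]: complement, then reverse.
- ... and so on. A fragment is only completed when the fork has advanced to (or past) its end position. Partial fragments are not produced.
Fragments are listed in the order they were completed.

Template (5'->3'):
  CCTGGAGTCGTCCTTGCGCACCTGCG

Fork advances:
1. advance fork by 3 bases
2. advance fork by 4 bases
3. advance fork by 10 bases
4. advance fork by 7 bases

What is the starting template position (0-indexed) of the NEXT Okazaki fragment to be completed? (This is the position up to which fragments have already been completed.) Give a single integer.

Answer: 20

Derivation:
Step 1: advance 3 -> fork_pos = 0 + 3 = 3. Next multiple of 5 is 5 (not reached); still 0 fragment(s).
Step 2: advance 4 -> fork_pos = 3 + 4 = 7. Reached multiple(s) of 5: 5 -> fragment 1 completed (1 total).
Step 3: advance 10 -> fork_pos = 7 + 10 = 17. Reached multiple(s) of 5: 10, 15 -> fragments 2-3 completed (3 total).
Step 4: advance 7 -> fork_pos = 17 + 7 = 24. Reached multiple(s) of 5: 20 -> fragment 4 completed (4 total).
4 fragment(s) completed, covering template[0:20] (4 x 5 = 20). The next fragment, fragment 5, covers template[20:25], so it starts at position 20.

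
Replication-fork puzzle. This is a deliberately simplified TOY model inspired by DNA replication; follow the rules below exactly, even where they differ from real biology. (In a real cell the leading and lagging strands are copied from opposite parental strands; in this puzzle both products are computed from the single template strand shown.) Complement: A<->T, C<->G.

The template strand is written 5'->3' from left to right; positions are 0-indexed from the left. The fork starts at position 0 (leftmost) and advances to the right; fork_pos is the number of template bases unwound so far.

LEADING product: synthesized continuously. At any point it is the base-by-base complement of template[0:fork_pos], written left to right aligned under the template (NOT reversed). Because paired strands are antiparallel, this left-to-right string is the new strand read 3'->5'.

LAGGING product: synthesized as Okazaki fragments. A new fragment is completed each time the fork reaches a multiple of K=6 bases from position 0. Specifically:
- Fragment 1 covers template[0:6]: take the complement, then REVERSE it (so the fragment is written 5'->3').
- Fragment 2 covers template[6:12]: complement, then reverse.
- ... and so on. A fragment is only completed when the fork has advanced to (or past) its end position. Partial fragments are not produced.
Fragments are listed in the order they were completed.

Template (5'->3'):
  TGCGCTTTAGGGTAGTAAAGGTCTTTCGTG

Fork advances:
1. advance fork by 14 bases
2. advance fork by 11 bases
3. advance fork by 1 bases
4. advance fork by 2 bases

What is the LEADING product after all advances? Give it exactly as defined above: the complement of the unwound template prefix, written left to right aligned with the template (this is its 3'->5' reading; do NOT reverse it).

Answer: ACGCGAAATCCCATCATTTCCAGAAAGC

Derivation:
Step 1: advance 14 -> fork_pos = 0 + 14 = 14.
Step 2: advance 11 -> fork_pos = 14 + 11 = 25.
Step 3: advance 1 -> fork_pos = 25 + 1 = 26.
Step 4: advance 2 -> fork_pos = 26 + 2 = 28.
Unwound prefix: template[0:28] = TGCGCTTTAGGGTAGTAAAGGTCTTTCG
Complement it base by base (A<->T, C<->G), keeping left-to-right order:
  [0:5] TGCGC -> ACGCG
  [5:10] TTTAG -> AAATC
  [10:15] GGTAG -> CCATC
  [15:20] TAAAG -> ATTTC
  [20:25] GTCTT -> CAGAA
  [25:28] TCG -> AGC
Concatenate: ACGCGAAATCCCATCATTTCCAGAAAGC (length 28; written aligned with the template, i.e. 3'->5').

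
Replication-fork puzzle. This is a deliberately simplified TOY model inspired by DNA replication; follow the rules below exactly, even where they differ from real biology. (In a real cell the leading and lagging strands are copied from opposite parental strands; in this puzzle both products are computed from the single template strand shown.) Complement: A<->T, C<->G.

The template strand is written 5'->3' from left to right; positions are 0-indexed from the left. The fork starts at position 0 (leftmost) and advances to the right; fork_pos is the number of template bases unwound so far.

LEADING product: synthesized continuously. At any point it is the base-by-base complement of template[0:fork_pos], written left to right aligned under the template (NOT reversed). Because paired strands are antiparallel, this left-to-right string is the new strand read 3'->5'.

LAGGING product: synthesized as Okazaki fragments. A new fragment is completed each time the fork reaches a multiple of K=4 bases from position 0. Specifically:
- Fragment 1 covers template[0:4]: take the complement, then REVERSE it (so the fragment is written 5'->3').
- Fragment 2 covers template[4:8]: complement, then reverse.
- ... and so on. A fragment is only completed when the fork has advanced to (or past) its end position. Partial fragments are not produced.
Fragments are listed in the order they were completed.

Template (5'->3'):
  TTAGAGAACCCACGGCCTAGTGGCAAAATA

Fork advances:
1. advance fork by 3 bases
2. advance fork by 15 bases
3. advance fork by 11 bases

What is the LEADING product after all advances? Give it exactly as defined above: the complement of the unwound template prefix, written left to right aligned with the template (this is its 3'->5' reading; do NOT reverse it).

Step 1: advance 3 -> fork_pos = 0 + 3 = 3.
Step 2: advance 15 -> fork_pos = 3 + 15 = 18.
Step 3: advance 11 -> fork_pos = 18 + 11 = 29.
Unwound prefix: template[0:29] = TTAGAGAACCCACGGCCTAGTGGCAAAAT
Complement it base by base (A<->T, C<->G), keeping left-to-right order:
  [0:5] TTAGA -> AATCT
  [5:10] GAACC -> CTTGG
  [10:15] CACGG -> GTGCC
  [15:20] CCTAG -> GGATC
  [20:25] TGGCA -> ACCGT
  [25:29] AAAT -> TTTA
Concatenate: AATCTCTTGGGTGCCGGATCACCGTTTTA (length 29; written aligned with the template, i.e. 3'->5').

Answer: AATCTCTTGGGTGCCGGATCACCGTTTTA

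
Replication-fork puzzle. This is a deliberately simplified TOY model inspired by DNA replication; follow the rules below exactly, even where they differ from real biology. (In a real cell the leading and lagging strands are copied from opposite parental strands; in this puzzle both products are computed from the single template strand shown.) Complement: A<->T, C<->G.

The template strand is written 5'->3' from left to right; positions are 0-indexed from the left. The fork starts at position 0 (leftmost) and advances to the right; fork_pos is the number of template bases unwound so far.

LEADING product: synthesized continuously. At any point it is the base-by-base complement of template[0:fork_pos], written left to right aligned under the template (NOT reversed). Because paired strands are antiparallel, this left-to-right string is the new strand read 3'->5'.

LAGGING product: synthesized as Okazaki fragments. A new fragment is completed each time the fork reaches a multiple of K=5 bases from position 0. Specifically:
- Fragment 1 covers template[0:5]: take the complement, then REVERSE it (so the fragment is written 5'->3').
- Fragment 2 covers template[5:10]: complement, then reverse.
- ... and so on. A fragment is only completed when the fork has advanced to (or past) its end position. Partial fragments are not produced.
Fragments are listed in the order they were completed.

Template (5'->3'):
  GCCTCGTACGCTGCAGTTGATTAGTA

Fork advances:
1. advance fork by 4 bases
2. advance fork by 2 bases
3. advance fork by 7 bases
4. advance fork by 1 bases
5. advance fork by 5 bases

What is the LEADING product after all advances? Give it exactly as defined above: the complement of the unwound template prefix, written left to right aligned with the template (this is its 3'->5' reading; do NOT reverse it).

Step 1: advance 4 -> fork_pos = 0 + 4 = 4.
Step 2: advance 2 -> fork_pos = 4 + 2 = 6.
Step 3: advance 7 -> fork_pos = 6 + 7 = 13.
Step 4: advance 1 -> fork_pos = 13 + 1 = 14.
Step 5: advance 5 -> fork_pos = 14 + 5 = 19.
Unwound prefix: template[0:19] = GCCTCGTACGCTGCAGTTG
Complement it base by base (A<->T, C<->G), keeping left-to-right order:
  [0:5] GCCTC -> CGGAG
  [5:10] GTACG -> CATGC
  [10:15] CTGCA -> GACGT
  [15:19] GTTG -> CAAC
Concatenate: CGGAGCATGCGACGTCAAC (length 19; written aligned with the template, i.e. 3'->5').

Answer: CGGAGCATGCGACGTCAAC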